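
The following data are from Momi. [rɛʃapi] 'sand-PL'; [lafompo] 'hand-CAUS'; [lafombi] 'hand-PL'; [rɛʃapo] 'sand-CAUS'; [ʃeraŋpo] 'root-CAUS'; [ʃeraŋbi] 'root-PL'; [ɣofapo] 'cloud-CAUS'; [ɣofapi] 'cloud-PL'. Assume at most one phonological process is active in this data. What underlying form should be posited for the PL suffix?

The PL morpheme has two allomorphs, [-bi] and [-pi].
By contrast the CAUS suffix keeps its initial [p] throughout — that segment must be underlying.
The PL suffix is therefore /-bi/ underlyingly, with post-vocalic devoicing: voiced stops become voiceless after a vowel.

/-bi/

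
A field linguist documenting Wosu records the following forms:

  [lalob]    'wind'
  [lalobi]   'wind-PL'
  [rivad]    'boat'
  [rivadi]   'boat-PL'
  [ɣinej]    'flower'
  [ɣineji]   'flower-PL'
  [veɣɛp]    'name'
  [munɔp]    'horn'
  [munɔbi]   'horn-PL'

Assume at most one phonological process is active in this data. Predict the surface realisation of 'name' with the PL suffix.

In [munɔp] and [munɔbi] the final segment of 'horn' alternates: [p] ~ [b].
But 'wind' keeps [b] in both environments ([lalob], [lalobi]), so there is no rule changing /b/ to [p] in isolation.
Therefore /p/ is basic and [b] is derived by intervocalic voicing (voiceless stops become voiced between vowels).
From [veɣɛp] the stem 'name' is /veɣɛp/; between vowels this yields [veɣɛbi].

[veɣɛbi]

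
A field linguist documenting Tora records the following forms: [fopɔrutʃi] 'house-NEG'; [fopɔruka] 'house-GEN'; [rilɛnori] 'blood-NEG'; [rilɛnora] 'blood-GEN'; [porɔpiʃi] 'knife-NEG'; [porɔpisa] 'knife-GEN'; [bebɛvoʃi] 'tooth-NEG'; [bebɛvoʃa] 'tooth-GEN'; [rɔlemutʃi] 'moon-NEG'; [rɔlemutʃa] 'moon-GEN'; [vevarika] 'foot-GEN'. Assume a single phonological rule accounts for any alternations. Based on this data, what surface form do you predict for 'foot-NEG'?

The root 'house' surfaces as [fopɔrutʃi] and [fopɔruka], with a stem-final [tʃ] ~ [k] alternation.
The stem 'moon' ([rɔlemutʃi], [rɔlemutʃa]) shows [tʃ] unchanged in both environments, so [tʃ] cannot be basic with [k] derived before the GEN suffix.
The underlying segment must be /k/; /k/ and /s/ become palato-alveolar [tʃ] and [ʃ] before a front vowel, yielding [tʃ] there.
The one attested form of 'foot', [vevarika], shows underlying /vevarik/. Applying the same rule before a front vowel gives [vevaritʃi].

[vevaritʃi]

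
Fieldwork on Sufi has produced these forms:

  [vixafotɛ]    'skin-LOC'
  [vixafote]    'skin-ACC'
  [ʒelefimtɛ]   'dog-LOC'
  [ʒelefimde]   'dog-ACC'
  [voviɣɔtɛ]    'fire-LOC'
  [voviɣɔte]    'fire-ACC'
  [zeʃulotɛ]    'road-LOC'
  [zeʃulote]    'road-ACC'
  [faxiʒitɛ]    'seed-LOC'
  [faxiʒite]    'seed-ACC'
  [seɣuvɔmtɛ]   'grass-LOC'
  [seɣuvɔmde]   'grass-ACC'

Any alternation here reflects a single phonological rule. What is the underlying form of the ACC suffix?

The ACC morpheme has two allomorphs, [-de] and [-te].
By contrast the LOC suffix keeps its initial [t] throughout — that segment must be underlying.
The ACC suffix is therefore /-de/ underlyingly, with post-vocalic devoicing: voiced stops become voiceless after a vowel.

/-de/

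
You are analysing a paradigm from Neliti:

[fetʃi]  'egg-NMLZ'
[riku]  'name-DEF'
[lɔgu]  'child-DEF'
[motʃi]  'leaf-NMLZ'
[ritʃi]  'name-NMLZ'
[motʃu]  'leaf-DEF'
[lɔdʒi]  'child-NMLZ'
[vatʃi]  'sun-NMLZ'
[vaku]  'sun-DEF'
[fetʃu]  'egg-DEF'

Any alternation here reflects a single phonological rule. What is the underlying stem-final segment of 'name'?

The root 'name' surfaces as [riku] and [ritʃi], with a stem-final [k] ~ [tʃ] alternation.
But 'leaf' keeps [tʃ] in both environments ([motʃu], [motʃi]), so there is no rule changing /tʃ/ to [k] before the DEF suffix.
The underlying segment must be /k/; /k/ and /g/ become palato-alveolar [tʃ] and [dʒ] before a front vowel, yielding [tʃ] there.

/k/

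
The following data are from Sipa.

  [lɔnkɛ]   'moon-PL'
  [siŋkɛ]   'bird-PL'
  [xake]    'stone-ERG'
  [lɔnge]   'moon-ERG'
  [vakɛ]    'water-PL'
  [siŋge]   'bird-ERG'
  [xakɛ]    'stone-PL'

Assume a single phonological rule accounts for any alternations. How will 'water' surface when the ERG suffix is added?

The ERG suffix surfaces as [-ge] and [-ke], depending on the final segment of the stem.
The PL suffix, which begins with [k], is invariant after every stem; so [k] is not altered by any rule here.
The ERG suffix is therefore /-ge/ underlyingly, with post-vocalic devoicing: voiced stops become voiceless after a vowel.
After 'water', which ends in a vowel, the suffix surfaces as [-ke], giving [vake].

[vake]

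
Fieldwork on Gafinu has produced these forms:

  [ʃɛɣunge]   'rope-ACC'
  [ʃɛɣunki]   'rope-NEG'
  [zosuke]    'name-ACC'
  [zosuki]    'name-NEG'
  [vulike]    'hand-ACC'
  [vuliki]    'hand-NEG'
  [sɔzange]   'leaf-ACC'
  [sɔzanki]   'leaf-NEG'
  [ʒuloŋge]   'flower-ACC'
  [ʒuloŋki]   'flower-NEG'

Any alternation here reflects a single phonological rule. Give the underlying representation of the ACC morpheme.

/-ge/

The ACC suffix surfaces as [-ge] and [-ke], depending on the final segment of the stem.
By contrast the NEG suffix keeps its initial [k] throughout — that segment must be underlying.
The ACC suffix is therefore /-ge/ underlyingly, with post-vocalic devoicing: voiced stops become voiceless after a vowel.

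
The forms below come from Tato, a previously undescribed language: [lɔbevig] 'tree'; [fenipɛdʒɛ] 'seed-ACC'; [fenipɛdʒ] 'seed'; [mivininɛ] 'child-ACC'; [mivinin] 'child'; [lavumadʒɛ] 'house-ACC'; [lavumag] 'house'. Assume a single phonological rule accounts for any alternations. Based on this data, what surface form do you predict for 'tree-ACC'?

In [lavumadʒɛ] and [lavumag] the final segment of 'house' alternates: [dʒ] ~ [g].
The stem 'seed' ([fenipɛdʒɛ], [fenipɛdʒ]) shows [dʒ] unchanged in both environments, so [dʒ] cannot be basic with [g] derived in isolation.
So /g/ is underlying, and a rule of palatalization before a front vowel — /g/ becomes palato-alveolar [dʒ] before a front vowel — gives [dʒ].
The one attested form of 'tree', [lɔbevig], shows underlying /lɔbevig/. Applying the same rule before a front vowel gives [lɔbevidʒɛ].

[lɔbevidʒɛ]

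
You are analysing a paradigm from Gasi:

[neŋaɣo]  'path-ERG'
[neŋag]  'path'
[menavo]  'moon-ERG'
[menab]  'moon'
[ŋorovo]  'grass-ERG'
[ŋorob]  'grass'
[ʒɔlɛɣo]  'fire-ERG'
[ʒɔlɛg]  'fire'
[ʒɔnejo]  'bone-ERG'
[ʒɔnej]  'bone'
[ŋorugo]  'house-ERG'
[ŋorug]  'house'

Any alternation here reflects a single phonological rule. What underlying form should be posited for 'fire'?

The root 'fire' surfaces as [ʒɔlɛɣo] and [ʒɔlɛg], with a stem-final [ɣ] ~ [g] alternation.
If /g/ were underlying and a rule turned it into [ɣ] before the ERG suffix, 'house' would also alternate; but it has [g] in both [ŋorugo] and [ŋorug].
So /ɣ/ is underlying, and a rule of word-final hardening — voiced fricatives become stops word-finally — gives [g].

/ʒɔlɛɣ/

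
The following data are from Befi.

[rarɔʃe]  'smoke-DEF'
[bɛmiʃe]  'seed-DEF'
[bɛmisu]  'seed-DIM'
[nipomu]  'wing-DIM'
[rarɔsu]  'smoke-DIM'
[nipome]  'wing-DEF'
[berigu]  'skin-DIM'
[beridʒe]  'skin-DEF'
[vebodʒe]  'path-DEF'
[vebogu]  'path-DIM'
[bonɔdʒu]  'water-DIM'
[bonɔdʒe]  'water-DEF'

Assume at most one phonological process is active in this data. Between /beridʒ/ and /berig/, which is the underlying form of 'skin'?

/berig/

The root 'skin' surfaces as [berigu] and [beridʒe], with a stem-final [g] ~ [dʒ] alternation.
If /dʒ/ were underlying and a rule turned it into [g] before the DIM suffix, 'water' would also alternate; but it has [dʒ] in both [bonɔdʒu] and [bonɔdʒe].
So /g/ is underlying, and a rule of palatalization before a front vowel — /g/ and /s/ become palato-alveolar [dʒ] and [ʃ] before a front vowel — gives [dʒ].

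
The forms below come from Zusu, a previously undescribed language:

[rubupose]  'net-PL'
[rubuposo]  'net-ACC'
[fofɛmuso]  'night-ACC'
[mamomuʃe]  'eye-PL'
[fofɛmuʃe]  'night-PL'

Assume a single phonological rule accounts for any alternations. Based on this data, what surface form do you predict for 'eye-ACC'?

'night' shows [ʃ] ~ [s] at the end of the stem ([fofɛmuʃe] vs [fofɛmuso]).
Compare 'net', with invariant [s] in [rubupose] and [rubuposo]: an analysis with underlying /s/ and a rule producing [ʃ] before the PL suffix would wrongly predict alternation here too.
Therefore /ʃ/ is basic and [s] is derived by depalatalization (palato-alveolar /ʃ/ becomes [s] when no front vowel follows).
From [mamomuʃe] the stem 'eye' is /mamomuʃ/; when no front vowel follows this yields [mamomuso].

[mamomuso]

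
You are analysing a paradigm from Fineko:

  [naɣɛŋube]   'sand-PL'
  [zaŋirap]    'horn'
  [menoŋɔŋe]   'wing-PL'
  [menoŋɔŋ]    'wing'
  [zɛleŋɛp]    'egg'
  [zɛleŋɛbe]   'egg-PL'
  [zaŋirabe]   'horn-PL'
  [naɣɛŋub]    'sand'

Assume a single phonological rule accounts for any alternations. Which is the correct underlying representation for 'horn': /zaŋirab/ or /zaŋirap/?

/zaŋirap/

In [zaŋirap] and [zaŋirabe] the final segment of 'horn' alternates: [p] ~ [b].
If /b/ were underlying and a rule turned it into [p] in isolation, 'sand' would also alternate; but it has [b] in both [naɣɛŋub] and [naɣɛŋube].
The alternation reflects intervocalic voicing: voiceless stops become voiced between vowels. /p/ is underlying.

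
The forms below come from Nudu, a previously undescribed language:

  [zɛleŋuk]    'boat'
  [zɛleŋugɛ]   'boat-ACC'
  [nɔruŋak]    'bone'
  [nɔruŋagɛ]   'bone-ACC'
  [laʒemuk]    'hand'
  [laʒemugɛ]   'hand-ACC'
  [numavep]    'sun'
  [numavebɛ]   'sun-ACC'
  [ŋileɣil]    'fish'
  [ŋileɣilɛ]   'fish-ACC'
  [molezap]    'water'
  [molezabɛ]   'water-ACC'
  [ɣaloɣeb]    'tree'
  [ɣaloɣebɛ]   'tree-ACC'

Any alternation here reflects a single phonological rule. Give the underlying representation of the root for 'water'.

In [molezap] and [molezabɛ] the final segment of 'water' alternates: [p] ~ [b].
The stem 'tree' ([ɣaloɣeb], [ɣaloɣebɛ]) shows [b] unchanged in both environments, so [b] cannot be basic with [p] derived in isolation.
The alternation reflects intervocalic voicing: voiceless stops become voiced between vowels. /p/ is underlying.
The underlying form of 'water' is therefore /molezap/.

/molezap/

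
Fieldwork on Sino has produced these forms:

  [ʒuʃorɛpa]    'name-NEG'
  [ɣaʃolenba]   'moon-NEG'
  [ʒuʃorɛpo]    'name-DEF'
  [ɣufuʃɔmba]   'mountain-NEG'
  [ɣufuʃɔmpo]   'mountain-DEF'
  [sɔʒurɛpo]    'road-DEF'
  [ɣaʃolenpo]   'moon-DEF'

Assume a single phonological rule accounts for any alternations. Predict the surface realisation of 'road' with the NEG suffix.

[sɔʒurɛpa]

The NEG suffix surfaces as [-ba] and [-pa], depending on the final segment of the stem.
By contrast the DEF suffix keeps its initial [p] throughout — that segment must be underlying.
So the underlying form is /-ba/, and voiced stops become voiceless after a vowel.
After 'road', which ends in a vowel, the suffix surfaces as [-pa], giving [sɔʒurɛpa].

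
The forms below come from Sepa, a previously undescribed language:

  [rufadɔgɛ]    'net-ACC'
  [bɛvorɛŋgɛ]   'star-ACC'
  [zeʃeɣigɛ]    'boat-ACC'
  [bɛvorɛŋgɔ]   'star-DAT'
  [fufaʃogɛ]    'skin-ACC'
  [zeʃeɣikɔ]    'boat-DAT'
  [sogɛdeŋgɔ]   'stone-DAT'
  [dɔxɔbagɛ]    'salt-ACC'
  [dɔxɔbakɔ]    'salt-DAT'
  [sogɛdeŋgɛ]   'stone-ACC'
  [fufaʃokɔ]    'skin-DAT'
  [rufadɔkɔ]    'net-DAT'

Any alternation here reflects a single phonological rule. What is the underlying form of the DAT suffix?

The DAT morpheme has two allomorphs, [-gɔ] and [-kɔ].
The ACC suffix, which begins with [g], is invariant after every stem; so [g] is not altered by any rule here.
So the underlying form is /-kɔ/, and voiceless stops become voiced after a nasal.

/-kɔ/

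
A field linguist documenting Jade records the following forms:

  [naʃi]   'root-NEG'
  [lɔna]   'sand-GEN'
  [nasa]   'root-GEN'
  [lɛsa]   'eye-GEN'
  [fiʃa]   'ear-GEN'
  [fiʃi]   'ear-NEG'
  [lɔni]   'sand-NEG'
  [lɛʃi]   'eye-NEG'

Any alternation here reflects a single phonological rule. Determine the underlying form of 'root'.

The stem for 'root' ends in [s] in [nasa] but [ʃ] in [naʃi].
But 'ear' keeps [ʃ] in both environments ([fiʃa], [fiʃi]), so there is no rule changing /ʃ/ to [s] before the GEN suffix.
So /s/ is underlying, and a rule of palatalization before a front vowel — /s/ becomes palato-alveolar [ʃ] before a front vowel — gives [ʃ].

/nas/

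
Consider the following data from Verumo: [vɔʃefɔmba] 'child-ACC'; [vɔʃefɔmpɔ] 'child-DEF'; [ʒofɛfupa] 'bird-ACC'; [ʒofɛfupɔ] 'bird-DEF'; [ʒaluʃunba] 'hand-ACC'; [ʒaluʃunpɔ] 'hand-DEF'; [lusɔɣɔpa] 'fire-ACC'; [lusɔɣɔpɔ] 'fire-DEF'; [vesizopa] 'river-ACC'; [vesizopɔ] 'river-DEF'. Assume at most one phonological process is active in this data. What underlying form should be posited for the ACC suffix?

The ACC suffix surfaces as [-ba] and [-pa], depending on the final segment of the stem.
The DEF suffix, which begins with [p], is invariant after every stem; so [p] is not altered by any rule here.
So the underlying form is /-ba/, and voiced stops become voiceless after a vowel.

/-ba/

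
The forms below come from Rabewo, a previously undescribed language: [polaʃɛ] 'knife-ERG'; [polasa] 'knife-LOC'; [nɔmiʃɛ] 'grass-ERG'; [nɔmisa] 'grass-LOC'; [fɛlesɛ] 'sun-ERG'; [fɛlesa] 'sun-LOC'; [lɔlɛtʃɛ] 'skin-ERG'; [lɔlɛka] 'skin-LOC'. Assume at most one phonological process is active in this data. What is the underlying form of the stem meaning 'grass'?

The root 'grass' surfaces as [nɔmiʃɛ] and [nɔmisa], with a stem-final [ʃ] ~ [s] alternation.
The stem 'sun' ([fɛlesɛ], [fɛlesa]) shows [s] unchanged in both environments, so [s] cannot be basic with [ʃ] derived before the ERG suffix.
The alternation reflects depalatalization: palato-alveolar /tʃ/ and /ʃ/ become [k] and [s] when no front vowel follows. /ʃ/ is underlying.

/nɔmiʃ/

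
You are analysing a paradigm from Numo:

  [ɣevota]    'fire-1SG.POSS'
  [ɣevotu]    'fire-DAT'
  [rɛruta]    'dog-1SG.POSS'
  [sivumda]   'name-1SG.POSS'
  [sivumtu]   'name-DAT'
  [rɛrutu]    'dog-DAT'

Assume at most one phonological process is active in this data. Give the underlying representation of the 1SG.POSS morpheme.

/-da/

The 1SG.POSS morpheme has two allomorphs, [-da] and [-ta].
The DAT suffix, which begins with [t], is invariant after every stem; so [t] is not altered by any rule here.
The 1SG.POSS suffix is therefore /-da/ underlyingly, with post-vocalic devoicing: voiced stops become voiceless after a vowel.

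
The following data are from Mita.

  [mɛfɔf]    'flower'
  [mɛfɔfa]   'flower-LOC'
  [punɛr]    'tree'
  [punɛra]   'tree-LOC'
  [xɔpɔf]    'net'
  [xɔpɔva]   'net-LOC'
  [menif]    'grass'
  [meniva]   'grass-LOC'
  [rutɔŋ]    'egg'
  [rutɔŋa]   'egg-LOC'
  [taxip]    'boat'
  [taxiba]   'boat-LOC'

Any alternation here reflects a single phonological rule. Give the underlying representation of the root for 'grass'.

/meniv/

The stem for 'grass' ends in [f] in [menif] but [v] in [meniva].
But 'flower' keeps [f] in both environments ([mɛfɔf], [mɛfɔfa]), so there is no rule changing /f/ to [v] before the LOC suffix.
So /v/ is underlying, and a rule of word-final obstruent devoicing — voiced obstruents become voiceless word-finally — gives [f].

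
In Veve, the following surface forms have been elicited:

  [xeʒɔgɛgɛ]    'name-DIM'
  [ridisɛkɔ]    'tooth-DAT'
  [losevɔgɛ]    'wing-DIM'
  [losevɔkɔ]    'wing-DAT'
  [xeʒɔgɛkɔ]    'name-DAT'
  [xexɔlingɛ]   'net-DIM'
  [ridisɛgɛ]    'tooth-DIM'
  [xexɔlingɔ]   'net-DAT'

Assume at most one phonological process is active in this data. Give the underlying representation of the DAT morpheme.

The DAT suffix surfaces as [-gɔ] and [-kɔ], depending on the final segment of the stem.
By contrast the DIM suffix keeps its initial [g] throughout — that segment must be underlying.
The DAT suffix is therefore /-kɔ/ underlyingly, with post-nasal voicing: voiceless stops become voiced after a nasal.

/-kɔ/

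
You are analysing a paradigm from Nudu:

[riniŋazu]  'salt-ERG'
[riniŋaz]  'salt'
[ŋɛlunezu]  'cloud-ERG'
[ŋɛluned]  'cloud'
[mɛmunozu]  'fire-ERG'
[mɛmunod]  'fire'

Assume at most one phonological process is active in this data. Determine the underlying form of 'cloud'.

'cloud' shows [z] ~ [d] at the end of the stem ([ŋɛlunezu] vs [ŋɛluned]).
The stem 'salt' ([riniŋazu], [riniŋaz]) shows [z] unchanged in both environments, so [z] cannot be basic with [d] derived in isolation.
The alternation reflects intervocalic spirantization: voiced stops become fricatives between vowels. /d/ is underlying.
The underlying form of 'cloud' is therefore /ŋɛluned/.

/ŋɛluned/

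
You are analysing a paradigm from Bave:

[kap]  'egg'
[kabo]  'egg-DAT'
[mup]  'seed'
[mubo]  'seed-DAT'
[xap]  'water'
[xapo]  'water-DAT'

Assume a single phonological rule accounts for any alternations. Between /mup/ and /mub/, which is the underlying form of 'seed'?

In [mup] and [mubo] the final segment of 'seed' alternates: [p] ~ [b].
The stem 'water' ([xap], [xapo]) shows [p] unchanged in both environments, so [p] cannot be basic with [b] derived before the DAT suffix.
Therefore /b/ is basic and [p] is derived by word-final obstruent devoicing (voiced obstruents become voiceless word-finally).

/mub/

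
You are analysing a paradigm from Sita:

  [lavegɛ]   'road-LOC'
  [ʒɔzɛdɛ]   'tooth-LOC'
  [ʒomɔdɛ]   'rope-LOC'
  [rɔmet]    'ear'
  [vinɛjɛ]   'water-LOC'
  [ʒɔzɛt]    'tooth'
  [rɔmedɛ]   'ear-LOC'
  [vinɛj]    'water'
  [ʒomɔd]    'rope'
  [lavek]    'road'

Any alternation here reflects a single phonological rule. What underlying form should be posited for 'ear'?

/rɔmet/

'ear' shows [d] ~ [t] at the end of the stem ([rɔmedɛ] vs [rɔmet]).
Compare 'rope', with invariant [d] in [ʒomɔdɛ] and [ʒomɔd]: an analysis with underlying /d/ and a rule producing [t] in isolation would wrongly predict alternation here too.
So /t/ is underlying, and a rule of intervocalic voicing — voiceless stops become voiced between vowels — gives [d].
The underlying form of 'ear' is therefore /rɔmet/.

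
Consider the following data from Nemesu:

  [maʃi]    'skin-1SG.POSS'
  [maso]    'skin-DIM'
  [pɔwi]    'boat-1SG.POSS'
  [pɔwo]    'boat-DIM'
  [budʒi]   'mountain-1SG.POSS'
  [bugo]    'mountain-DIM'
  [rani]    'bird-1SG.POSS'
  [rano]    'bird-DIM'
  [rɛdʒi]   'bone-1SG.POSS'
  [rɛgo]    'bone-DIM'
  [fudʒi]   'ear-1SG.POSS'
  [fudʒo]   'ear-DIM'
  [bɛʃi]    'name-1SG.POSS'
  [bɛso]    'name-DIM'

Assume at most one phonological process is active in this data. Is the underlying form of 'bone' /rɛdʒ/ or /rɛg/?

/rɛg/

The stem for 'bone' ends in [dʒ] in [rɛdʒi] but [g] in [rɛgo].
If /dʒ/ were underlying and a rule turned it into [g] before the DIM suffix, 'ear' would also alternate; but it has [dʒ] in both [fudʒi] and [fudʒo].
The underlying segment must be /g/; /g/ and /s/ become palato-alveolar [dʒ] and [ʃ] before a front vowel, yielding [dʒ] there.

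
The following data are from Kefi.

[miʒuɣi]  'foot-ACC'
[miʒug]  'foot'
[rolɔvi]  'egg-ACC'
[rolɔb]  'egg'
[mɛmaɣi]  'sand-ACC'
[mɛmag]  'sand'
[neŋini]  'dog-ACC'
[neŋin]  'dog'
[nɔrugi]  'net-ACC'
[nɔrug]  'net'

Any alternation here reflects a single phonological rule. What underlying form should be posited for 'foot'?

The root 'foot' surfaces as [miʒuɣi] and [miʒug], with a stem-final [ɣ] ~ [g] alternation.
If /g/ were underlying and a rule turned it into [ɣ] before the ACC suffix, 'net' would also alternate; but it has [g] in both [nɔrugi] and [nɔrug].
The underlying segment must be /ɣ/; voiced fricatives become stops word-finally, yielding [g] there.

/miʒuɣ/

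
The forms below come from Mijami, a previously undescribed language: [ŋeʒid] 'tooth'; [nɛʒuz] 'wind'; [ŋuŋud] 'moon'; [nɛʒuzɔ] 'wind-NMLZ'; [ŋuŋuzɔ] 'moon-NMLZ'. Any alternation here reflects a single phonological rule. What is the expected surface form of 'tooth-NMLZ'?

The root 'moon' surfaces as [ŋuŋud] and [ŋuŋuzɔ], with a stem-final [d] ~ [z] alternation.
If /z/ were underlying and a rule turned it into [d] in isolation, 'wind' would also alternate; but it has [z] in both [nɛʒuz] and [nɛʒuzɔ].
The alternation reflects intervocalic spirantization: voiced stops become fricatives between vowels. /d/ is underlying.
The one attested form of 'tooth', [ŋeʒid], shows underlying /ŋeʒid/. Applying the same rule between vowels gives [ŋeʒizɔ].

[ŋeʒizɔ]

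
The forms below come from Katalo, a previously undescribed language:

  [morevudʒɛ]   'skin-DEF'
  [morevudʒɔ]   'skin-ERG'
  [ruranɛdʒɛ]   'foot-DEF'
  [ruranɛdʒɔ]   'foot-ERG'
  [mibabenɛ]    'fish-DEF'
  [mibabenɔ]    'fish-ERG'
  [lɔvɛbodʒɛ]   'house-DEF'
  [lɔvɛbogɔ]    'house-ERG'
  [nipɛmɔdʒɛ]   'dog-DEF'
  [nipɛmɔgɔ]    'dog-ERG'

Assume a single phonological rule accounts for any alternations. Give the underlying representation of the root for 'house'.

'house' shows [dʒ] ~ [g] at the end of the stem ([lɔvɛbodʒɛ] vs [lɔvɛbogɔ]).
Compare 'foot', with invariant [dʒ] in [ruranɛdʒɛ] and [ruranɛdʒɔ]: an analysis with underlying /dʒ/ and a rule producing [g] before the ERG suffix would wrongly predict alternation here too.
Therefore /g/ is basic and [dʒ] is derived by palatalization before a front vowel (/g/ becomes palato-alveolar [dʒ] before a front vowel).
Hence 'house' is /lɔvɛbog/ underlyingly.

/lɔvɛbog/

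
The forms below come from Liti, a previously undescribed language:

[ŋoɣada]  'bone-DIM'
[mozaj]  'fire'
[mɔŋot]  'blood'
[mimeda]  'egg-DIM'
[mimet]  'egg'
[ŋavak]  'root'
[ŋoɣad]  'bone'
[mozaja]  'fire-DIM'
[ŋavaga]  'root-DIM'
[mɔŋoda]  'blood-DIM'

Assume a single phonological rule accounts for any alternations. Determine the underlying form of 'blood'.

In [mɔŋot] and [mɔŋoda] the final segment of 'blood' alternates: [t] ~ [d].
The stem 'bone' ([ŋoɣad], [ŋoɣada]) shows [d] unchanged in both environments, so [d] cannot be basic with [t] derived in isolation.
So /t/ is underlying, and a rule of intervocalic voicing — voiceless stops become voiced between vowels — gives [d].

/mɔŋot/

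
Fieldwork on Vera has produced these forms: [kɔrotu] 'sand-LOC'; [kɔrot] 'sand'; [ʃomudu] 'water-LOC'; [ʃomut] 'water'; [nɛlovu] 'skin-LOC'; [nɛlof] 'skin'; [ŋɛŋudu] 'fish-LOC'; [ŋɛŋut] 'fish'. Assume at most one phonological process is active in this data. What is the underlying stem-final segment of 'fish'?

/d/

The root 'fish' surfaces as [ŋɛŋudu] and [ŋɛŋut], with a stem-final [d] ~ [t] alternation.
But 'sand' keeps [t] in both environments ([kɔrotu], [kɔrot]), so there is no rule changing /t/ to [d] before the LOC suffix.
Therefore /d/ is basic and [t] is derived by word-final obstruent devoicing (voiced obstruents become voiceless word-finally).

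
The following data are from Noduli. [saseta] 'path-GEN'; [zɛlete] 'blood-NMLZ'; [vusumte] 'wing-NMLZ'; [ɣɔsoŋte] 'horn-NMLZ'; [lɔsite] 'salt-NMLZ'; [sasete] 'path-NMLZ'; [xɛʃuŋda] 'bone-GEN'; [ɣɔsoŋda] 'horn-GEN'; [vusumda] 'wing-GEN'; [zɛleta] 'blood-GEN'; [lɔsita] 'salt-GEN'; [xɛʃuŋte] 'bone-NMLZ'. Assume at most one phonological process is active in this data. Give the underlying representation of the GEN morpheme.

/-da/

The GEN suffix surfaces as [-da] and [-ta], depending on the final segment of the stem.
The NMLZ suffix, which begins with [t], is invariant after every stem; so [t] is not altered by any rule here.
So the underlying form is /-da/, and voiced stops become voiceless after a vowel.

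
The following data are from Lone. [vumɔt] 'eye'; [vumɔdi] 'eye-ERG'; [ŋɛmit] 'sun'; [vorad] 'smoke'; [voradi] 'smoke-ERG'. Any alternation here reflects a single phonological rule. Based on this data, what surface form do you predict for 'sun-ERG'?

[ŋɛmidi]

'eye' shows [t] ~ [d] at the end of the stem ([vumɔt] vs [vumɔdi]).
If /d/ were underlying and a rule turned it into [t] in isolation, 'smoke' would also alternate; but it has [d] in both [vorad] and [voradi].
The underlying segment must be /t/; voiceless stops become voiced between vowels, yielding [d] there.
The one attested form of 'sun', [ŋɛmit], shows underlying /ŋɛmit/. Applying the same rule between vowels gives [ŋɛmidi].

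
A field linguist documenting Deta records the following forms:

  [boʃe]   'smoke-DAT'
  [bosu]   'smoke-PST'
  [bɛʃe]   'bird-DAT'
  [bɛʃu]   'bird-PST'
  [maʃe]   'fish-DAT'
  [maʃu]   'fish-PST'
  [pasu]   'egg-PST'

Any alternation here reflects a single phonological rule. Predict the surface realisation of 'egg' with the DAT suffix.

'smoke' shows [ʃ] ~ [s] at the end of the stem ([boʃe] vs [bosu]).
But 'bird' keeps [ʃ] in both environments ([bɛʃe], [bɛʃu]), so there is no rule changing /ʃ/ to [s] before the PST suffix.
Therefore /s/ is basic and [ʃ] is derived by palatalization before a front vowel (/s/ becomes palato-alveolar [ʃ] before a front vowel).
From [pasu] the stem 'egg' is /pas/; before a front vowel this yields [paʃe].

[paʃe]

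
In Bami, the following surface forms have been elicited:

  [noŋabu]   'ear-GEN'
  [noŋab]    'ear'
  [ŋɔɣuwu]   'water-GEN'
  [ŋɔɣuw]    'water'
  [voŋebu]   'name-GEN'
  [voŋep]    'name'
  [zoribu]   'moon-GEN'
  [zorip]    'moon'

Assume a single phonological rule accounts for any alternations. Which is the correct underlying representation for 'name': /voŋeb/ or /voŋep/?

The stem for 'name' ends in [b] in [voŋebu] but [p] in [voŋep].
But 'ear' keeps [b] in both environments ([noŋabu], [noŋab]), so there is no rule changing /b/ to [p] in isolation.
The alternation reflects intervocalic voicing: voiceless stops become voiced between vowels. /p/ is underlying.

/voŋep/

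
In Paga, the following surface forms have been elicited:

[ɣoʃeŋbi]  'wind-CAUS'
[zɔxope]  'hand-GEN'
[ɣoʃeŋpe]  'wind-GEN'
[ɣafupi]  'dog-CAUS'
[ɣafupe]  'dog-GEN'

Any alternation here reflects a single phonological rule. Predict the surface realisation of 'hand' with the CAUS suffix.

[zɔxopi]

The CAUS suffix surfaces as [-bi] and [-pi], depending on the final segment of the stem.
By contrast the GEN suffix keeps its initial [p] throughout — that segment must be underlying.
So the underlying form is /-bi/, and voiced stops become voiceless after a vowel.
After 'hand', which ends in a vowel, the suffix surfaces as [-pi], giving [zɔxopi].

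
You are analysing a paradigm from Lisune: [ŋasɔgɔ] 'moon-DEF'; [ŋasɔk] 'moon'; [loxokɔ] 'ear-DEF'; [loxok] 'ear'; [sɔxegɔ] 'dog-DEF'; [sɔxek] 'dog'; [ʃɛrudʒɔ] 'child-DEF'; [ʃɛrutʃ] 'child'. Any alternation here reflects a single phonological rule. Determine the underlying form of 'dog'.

The root 'dog' surfaces as [sɔxegɔ] and [sɔxek], with a stem-final [g] ~ [k] alternation.
The stem 'ear' ([loxokɔ], [loxok]) shows [k] unchanged in both environments, so [k] cannot be basic with [g] derived before the DEF suffix.
So /g/ is underlying, and a rule of word-final obstruent devoicing — voiced obstruents become voiceless word-finally — gives [k].

/sɔxeg/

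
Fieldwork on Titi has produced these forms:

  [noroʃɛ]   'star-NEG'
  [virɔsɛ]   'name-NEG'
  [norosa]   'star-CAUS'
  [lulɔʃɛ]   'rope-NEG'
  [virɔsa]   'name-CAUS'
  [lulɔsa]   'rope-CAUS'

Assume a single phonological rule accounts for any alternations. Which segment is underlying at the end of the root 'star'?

The root 'star' surfaces as [noroʃɛ] and [norosa], with a stem-final [ʃ] ~ [s] alternation.
If /s/ were underlying and a rule turned it into [ʃ] before the NEG suffix, 'name' would also alternate; but it has [s] in both [virɔsɛ] and [virɔsa].
Therefore /ʃ/ is basic and [s] is derived by depalatalization (palato-alveolar /ʃ/ becomes [s] when no front vowel follows).

/ʃ/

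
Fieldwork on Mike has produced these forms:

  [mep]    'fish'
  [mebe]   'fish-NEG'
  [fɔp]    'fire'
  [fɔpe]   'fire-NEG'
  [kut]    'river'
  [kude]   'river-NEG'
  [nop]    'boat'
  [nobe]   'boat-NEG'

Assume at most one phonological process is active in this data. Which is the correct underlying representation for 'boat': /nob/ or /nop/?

In [nop] and [nobe] the final segment of 'boat' alternates: [p] ~ [b].
If /p/ were underlying and a rule turned it into [b] before the NEG suffix, 'fire' would also alternate; but it has [p] in both [fɔp] and [fɔpe].
The alternation reflects word-final obstruent devoicing: voiced obstruents become voiceless word-finally. /b/ is underlying.

/nob/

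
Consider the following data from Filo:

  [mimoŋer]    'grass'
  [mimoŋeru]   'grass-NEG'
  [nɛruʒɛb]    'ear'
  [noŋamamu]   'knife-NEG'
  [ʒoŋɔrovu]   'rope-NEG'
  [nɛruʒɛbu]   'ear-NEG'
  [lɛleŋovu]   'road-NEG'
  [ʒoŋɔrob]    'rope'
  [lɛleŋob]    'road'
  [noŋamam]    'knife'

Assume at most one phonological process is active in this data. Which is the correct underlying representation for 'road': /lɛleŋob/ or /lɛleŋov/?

/lɛleŋov/

The stem for 'road' ends in [b] in [lɛleŋob] but [v] in [lɛleŋovu].
The stem 'ear' ([nɛruʒɛb], [nɛruʒɛbu]) shows [b] unchanged in both environments, so [b] cannot be basic with [v] derived before the NEG suffix.
So /v/ is underlying, and a rule of word-final hardening — voiced fricatives become stops word-finally — gives [b].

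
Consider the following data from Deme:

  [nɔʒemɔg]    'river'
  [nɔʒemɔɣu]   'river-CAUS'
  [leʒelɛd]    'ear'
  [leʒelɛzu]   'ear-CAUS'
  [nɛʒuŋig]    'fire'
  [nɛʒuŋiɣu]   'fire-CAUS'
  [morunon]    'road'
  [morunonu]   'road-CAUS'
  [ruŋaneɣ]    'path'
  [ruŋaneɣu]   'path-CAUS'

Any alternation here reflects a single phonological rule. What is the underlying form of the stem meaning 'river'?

'river' shows [g] ~ [ɣ] at the end of the stem ([nɔʒemɔg] vs [nɔʒemɔɣu]).
The stem 'path' ([ruŋaneɣ], [ruŋaneɣu]) shows [ɣ] unchanged in both environments, so [ɣ] cannot be basic with [g] derived in isolation.
The alternation reflects intervocalic spirantization: voiced stops become fricatives between vowels. /g/ is underlying.
Hence 'river' is /nɔʒemɔg/ underlyingly.

/nɔʒemɔg/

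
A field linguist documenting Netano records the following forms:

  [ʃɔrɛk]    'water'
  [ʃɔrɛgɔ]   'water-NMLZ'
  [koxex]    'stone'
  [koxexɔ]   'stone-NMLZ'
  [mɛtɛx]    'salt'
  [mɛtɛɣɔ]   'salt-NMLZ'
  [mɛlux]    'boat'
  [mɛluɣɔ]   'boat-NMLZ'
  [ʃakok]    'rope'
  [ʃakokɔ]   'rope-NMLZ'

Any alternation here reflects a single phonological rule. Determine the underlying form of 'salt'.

In [mɛtɛx] and [mɛtɛɣɔ] the final segment of 'salt' alternates: [x] ~ [ɣ].
The stem 'stone' ([koxex], [koxexɔ]) shows [x] unchanged in both environments, so [x] cannot be basic with [ɣ] derived before the NMLZ suffix.
The alternation reflects word-final obstruent devoicing: voiced obstruents become voiceless word-finally. /ɣ/ is underlying.

/mɛtɛɣ/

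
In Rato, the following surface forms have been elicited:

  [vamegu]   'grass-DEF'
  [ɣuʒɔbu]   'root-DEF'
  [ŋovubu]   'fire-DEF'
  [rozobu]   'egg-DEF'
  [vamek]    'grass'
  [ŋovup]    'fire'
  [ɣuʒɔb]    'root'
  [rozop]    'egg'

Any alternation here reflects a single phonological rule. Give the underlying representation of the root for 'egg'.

'egg' shows [p] ~ [b] at the end of the stem ([rozop] vs [rozobu]).
If /b/ were underlying and a rule turned it into [p] in isolation, 'root' would also alternate; but it has [b] in both [ɣuʒɔb] and [ɣuʒɔbu].
The alternation reflects intervocalic voicing: voiceless stops become voiced between vowels. /p/ is underlying.
Hence 'egg' is /rozop/ underlyingly.

/rozop/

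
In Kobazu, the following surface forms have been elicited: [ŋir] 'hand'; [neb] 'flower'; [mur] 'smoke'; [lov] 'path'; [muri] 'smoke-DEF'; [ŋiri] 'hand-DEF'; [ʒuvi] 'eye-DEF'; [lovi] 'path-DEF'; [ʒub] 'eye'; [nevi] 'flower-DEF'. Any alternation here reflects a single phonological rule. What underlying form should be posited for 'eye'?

'eye' shows [b] ~ [v] at the end of the stem ([ʒub] vs [ʒuvi]).
If /v/ were underlying and a rule turned it into [b] in isolation, 'path' would also alternate; but it has [v] in both [lov] and [lovi].
Therefore /b/ is basic and [v] is derived by intervocalic spirantization (voiced stops become fricatives between vowels).

/ʒub/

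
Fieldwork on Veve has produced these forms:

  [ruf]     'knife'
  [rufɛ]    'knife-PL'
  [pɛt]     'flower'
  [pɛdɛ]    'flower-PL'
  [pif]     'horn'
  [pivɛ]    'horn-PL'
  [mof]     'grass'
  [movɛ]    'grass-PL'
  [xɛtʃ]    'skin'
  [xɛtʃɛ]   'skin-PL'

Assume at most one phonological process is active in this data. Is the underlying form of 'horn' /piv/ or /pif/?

/piv/

In [pif] and [pivɛ] the final segment of 'horn' alternates: [f] ~ [v].
The stem 'knife' ([ruf], [rufɛ]) shows [f] unchanged in both environments, so [f] cannot be basic with [v] derived before the PL suffix.
The underlying segment must be /v/; voiced obstruents become voiceless word-finally, yielding [f] there.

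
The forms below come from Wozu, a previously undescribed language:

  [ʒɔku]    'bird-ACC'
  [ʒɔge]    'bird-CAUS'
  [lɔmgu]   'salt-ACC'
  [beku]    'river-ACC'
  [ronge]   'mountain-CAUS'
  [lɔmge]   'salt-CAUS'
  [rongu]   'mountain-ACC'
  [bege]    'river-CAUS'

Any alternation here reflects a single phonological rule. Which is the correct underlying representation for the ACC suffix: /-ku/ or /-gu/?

/-ku/

The ACC morpheme has two allomorphs, [-gu] and [-ku].
By contrast the CAUS suffix keeps its initial [g] throughout — that segment must be underlying.
The ACC suffix is therefore /-ku/ underlyingly, with post-nasal voicing: voiceless stops become voiced after a nasal.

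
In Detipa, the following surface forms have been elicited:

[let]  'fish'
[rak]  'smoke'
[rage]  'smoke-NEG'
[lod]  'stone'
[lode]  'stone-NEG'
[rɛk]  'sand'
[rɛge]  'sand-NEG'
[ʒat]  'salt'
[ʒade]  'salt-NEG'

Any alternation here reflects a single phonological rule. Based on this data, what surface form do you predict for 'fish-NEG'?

[lede]

'salt' shows [t] ~ [d] at the end of the stem ([ʒat] vs [ʒade]).
But 'stone' keeps [d] in both environments ([lod], [lode]), so there is no rule changing /d/ to [t] in isolation.
So /t/ is underlying, and a rule of intervocalic voicing — voiceless stops become voiced between vowels — gives [d].
The one attested form of 'fish', [let], shows underlying /let/. Applying the same rule between vowels gives [lede].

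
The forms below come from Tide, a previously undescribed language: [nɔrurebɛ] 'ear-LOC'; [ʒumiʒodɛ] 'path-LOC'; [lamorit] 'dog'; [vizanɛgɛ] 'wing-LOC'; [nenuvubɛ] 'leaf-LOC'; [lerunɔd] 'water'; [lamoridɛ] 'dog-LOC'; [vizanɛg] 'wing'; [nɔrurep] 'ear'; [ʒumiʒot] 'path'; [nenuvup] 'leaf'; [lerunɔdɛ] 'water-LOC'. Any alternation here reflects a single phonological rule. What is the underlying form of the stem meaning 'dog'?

/lamorit/

The root 'dog' surfaces as [lamoridɛ] and [lamorit], with a stem-final [d] ~ [t] alternation.
Compare 'water', with invariant [d] in [lerunɔdɛ] and [lerunɔd]: an analysis with underlying /d/ and a rule producing [t] in isolation would wrongly predict alternation here too.
The underlying segment must be /t/; voiceless stops become voiced between vowels, yielding [d] there.
The underlying form of 'dog' is therefore /lamorit/.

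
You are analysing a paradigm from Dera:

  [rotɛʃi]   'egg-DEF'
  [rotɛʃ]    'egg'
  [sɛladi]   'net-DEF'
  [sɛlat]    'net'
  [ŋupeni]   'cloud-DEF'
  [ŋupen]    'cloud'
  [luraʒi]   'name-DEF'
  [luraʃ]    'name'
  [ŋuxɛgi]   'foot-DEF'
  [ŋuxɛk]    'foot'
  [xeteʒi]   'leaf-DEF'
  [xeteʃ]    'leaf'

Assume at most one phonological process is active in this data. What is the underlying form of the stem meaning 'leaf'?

/xeteʒ/

'leaf' shows [ʒ] ~ [ʃ] at the end of the stem ([xeteʒi] vs [xeteʃ]).
If /ʃ/ were underlying and a rule turned it into [ʒ] before the DEF suffix, 'egg' would also alternate; but it has [ʃ] in both [rotɛʃi] and [rotɛʃ].
The alternation reflects word-final obstruent devoicing: voiced obstruents become voiceless word-finally. /ʒ/ is underlying.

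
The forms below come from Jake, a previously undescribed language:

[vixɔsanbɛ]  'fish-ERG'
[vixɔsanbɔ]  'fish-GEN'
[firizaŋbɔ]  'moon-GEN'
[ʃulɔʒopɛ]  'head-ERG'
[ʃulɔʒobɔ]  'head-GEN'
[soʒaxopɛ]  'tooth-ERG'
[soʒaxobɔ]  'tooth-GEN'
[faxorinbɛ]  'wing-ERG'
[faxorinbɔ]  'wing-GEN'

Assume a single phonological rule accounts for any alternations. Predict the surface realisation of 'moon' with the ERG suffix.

[firizaŋbɛ]

The ERG suffix surfaces as [-bɛ] and [-pɛ], depending on the final segment of the stem.
By contrast the GEN suffix keeps its initial [b] throughout — that segment must be underlying.
The ERG suffix is therefore /-pɛ/ underlyingly, with post-nasal voicing: voiceless stops become voiced after a nasal.
After 'moon', which ends in a nasal, the suffix surfaces as [-bɛ], giving [firizaŋbɛ].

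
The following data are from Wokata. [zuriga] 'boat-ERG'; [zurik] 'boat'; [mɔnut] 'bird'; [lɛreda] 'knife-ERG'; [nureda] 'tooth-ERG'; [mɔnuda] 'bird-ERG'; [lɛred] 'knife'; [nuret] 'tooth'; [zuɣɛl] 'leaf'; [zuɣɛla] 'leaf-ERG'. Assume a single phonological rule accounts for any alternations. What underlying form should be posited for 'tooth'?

/nuret/

The stem for 'tooth' ends in [t] in [nuret] but [d] in [nureda].
But 'knife' keeps [d] in both environments ([lɛred], [lɛreda]), so there is no rule changing /d/ to [t] in isolation.
Therefore /t/ is basic and [d] is derived by intervocalic voicing (voiceless stops become voiced between vowels).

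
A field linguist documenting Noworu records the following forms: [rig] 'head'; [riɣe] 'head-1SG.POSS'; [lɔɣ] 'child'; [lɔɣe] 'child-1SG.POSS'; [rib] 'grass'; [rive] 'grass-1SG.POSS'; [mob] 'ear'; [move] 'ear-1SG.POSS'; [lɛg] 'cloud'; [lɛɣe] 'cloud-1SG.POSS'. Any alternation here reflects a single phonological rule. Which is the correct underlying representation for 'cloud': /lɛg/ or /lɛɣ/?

The root 'cloud' surfaces as [lɛg] and [lɛɣe], with a stem-final [g] ~ [ɣ] alternation.
Compare 'child', with invariant [ɣ] in [lɔɣ] and [lɔɣe]: an analysis with underlying /ɣ/ and a rule producing [g] in isolation would wrongly predict alternation here too.
So /g/ is underlying, and a rule of intervocalic spirantization — voiced stops become fricatives between vowels — gives [ɣ].

/lɛg/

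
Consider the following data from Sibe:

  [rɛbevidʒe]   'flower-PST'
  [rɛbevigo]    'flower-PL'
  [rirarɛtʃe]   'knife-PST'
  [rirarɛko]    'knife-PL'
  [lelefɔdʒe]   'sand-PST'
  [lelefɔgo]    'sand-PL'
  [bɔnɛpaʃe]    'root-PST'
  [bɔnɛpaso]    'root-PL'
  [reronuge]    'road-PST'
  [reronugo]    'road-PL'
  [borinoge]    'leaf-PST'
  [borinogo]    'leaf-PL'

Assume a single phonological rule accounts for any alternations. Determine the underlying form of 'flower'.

/rɛbevidʒ/

The root 'flower' surfaces as [rɛbevidʒe] and [rɛbevigo], with a stem-final [dʒ] ~ [g] alternation.
The stem 'road' ([reronuge], [reronugo]) shows [g] unchanged in both environments, so [g] cannot be basic with [dʒ] derived before the PST suffix.
Therefore /dʒ/ is basic and [g] is derived by depalatalization (palato-alveolar /tʃ/, /dʒ/ and /ʃ/ become [k], [g] and [s] when no front vowel follows).
Hence 'flower' is /rɛbevidʒ/ underlyingly.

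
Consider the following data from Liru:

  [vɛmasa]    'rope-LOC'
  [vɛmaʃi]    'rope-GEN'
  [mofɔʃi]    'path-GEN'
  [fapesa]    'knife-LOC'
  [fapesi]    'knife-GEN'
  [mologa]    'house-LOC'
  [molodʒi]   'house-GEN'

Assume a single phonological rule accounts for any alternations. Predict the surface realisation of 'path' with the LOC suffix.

[mofɔsa]

The root 'rope' surfaces as [vɛmasa] and [vɛmaʃi], with a stem-final [s] ~ [ʃ] alternation.
If /s/ were underlying and a rule turned it into [ʃ] before the GEN suffix, 'knife' would also alternate; but it has [s] in both [fapesa] and [fapesi].
So /ʃ/ is underlying, and a rule of depalatalization — palato-alveolar /dʒ/ and /ʃ/ become [g] and [s] when no front vowel follows — gives [s].
From [mofɔʃi] the stem 'path' is /mofɔʃ/; when no front vowel follows this yields [mofɔsa].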